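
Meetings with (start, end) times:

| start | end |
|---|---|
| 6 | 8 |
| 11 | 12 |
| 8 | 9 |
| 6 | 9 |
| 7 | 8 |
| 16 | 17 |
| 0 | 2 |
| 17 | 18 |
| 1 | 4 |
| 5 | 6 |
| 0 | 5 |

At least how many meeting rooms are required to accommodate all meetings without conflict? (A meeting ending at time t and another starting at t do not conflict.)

3

Count concurrent intervals with a sweep; the peak is the room count.
starts: [0, 0, 1, 5, 6, 6, 7, 8, 11, 16, 17]
ends:   [2, 4, 5, 6, 8, 8, 9, 9, 12, 17, 18]
s0→1 s0→2 s1→3  — peak 3.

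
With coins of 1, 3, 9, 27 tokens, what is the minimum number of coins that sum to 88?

88 − 3×27→7 − 2×3→1 − 1×1→0
Total coins = 3 + 2 + 1 = 6

6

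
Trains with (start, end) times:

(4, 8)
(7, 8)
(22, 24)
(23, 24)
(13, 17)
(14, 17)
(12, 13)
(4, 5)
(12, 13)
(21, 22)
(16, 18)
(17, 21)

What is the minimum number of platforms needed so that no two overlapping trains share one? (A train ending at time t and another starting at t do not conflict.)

The answer is the maximum number of intervals overlapping at any instant.
starts: [4, 4, 7, 12, 12, 13, 14, 16, 17, 21, 22, 23]
ends:   [5, 8, 8, 13, 13, 17, 17, 18, 21, 22, 24, 24]
s4→1 s4→2 e5→1 s7→2 e8→1 e8→0 s12→1 s12→2 e13→1 e13→0 s13→1 s14→2 s16→3  — peak 3.

3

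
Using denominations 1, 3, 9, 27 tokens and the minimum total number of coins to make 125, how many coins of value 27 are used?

4

125 − 4×27→17 − 1×9→8 − 2×3→2 − 2×1→0
Count of 27: 4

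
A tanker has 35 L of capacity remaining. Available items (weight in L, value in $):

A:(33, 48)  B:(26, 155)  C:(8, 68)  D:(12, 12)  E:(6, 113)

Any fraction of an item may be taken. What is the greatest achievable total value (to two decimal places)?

Greedy by value/weight ratio, highest first.
Order: E (113/6=18.83) > C (68/8=8.50) > B (155/26=5.96) > A (48/33=1.45) > D (12/12=1.00)
Fill: take E (6 @ 113) → take C (8 @ 68) → take 21/26 of B → 125.19; 35/35 used.
Total value = 306.19

306.19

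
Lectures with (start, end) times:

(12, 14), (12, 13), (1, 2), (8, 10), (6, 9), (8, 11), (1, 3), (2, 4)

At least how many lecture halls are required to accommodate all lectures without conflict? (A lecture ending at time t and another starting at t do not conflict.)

3

Count concurrent intervals with a sweep; the peak is the room count.
Events (time:±→running): 1:+→1 1:+→2 2:-→1 2:+→2 3:-→1 4:-→0 6:+→1 8:+→2 8:+→3 … peak 3.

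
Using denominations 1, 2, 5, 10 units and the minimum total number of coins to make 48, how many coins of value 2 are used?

Use the largest denomination that fits, subtract, and repeat.
48 − 4×10→8 − 1×5→3 − 1×2→1 − 1×1→0
Count of 2: 1

1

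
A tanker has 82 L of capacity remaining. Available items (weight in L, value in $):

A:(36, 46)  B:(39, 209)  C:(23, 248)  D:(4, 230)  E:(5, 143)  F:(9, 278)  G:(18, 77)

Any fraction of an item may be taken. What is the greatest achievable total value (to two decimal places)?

1116.56

Ratios (sorted): D 57.50, F 30.89, E 28.60, C 10.78, B 5.36, G 4.28, A 1.28
take D (4 @ 230); take F (9 @ 278); take E (5 @ 143); take C (23 @ 248); take B (39 @ 209); take 2/18 of G → 8.56. Capacity used 82/82.
Total value = 1116.56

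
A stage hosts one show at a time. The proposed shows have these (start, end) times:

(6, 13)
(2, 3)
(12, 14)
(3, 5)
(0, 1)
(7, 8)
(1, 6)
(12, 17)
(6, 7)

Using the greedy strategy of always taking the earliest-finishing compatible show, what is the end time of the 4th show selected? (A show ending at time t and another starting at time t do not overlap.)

Greedy by earliest finish: after sorting by end time, pick each interval compatible with the last pick.
Sorted by end: (0,1)  (2,3)  (3,5)  (1,6)  (6,7)  (7,8)  (6,13)  (12,14)  (12,17)
take (0,1); take (2,3); take (3,5); take (6,7); take (7,8); skip (6,13); take (12,14).
Selected: (0,1) (2,3) (3,5) (6,7) (7,8) (12,14)

7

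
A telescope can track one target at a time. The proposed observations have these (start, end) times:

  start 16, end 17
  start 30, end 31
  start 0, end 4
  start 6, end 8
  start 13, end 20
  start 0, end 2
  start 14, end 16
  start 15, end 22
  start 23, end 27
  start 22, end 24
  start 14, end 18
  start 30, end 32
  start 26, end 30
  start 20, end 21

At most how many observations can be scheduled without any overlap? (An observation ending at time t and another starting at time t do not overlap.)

Sorted by end: (0,2)  (0,4)  (6,8)  (14,16)  (16,17)  (14,18)  (13,20)  (20,21)  (15,22)  (22,24)  (23,27)  (26,30)  (30,31)  (30,32)
take (0,2); skip (0,4); take (6,8); take (14,16); take (16,17); take (20,21); skip (15,22); take (22,24); take (26,30); take (30,31).
Selected 8 observations.

8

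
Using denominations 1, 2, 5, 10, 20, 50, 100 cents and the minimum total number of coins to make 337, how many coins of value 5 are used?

1

337 − 3×100→37 − 1×20→17 − 1×10→7 − 1×5→2 − 1×2→0
Count of 5: 1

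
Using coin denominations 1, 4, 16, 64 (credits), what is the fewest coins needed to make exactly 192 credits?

Use the largest denomination that fits, subtract, and repeat.
192 = 3×64
Total coins = 3 = 3

3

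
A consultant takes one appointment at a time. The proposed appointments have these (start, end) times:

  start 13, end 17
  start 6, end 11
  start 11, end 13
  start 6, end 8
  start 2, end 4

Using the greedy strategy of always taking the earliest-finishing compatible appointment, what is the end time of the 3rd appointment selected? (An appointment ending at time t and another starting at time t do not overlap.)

13

Sort by end time and greedily take each interval whose start is ≥ the last chosen end.
Sorted by end: (2,4)  (6,8)  (6,11)  (11,13)  (13,17)
take (2,4); take (6,8); take (11,13); take (13,17).
Selected: (2,4) (6,8) (11,13) (13,17)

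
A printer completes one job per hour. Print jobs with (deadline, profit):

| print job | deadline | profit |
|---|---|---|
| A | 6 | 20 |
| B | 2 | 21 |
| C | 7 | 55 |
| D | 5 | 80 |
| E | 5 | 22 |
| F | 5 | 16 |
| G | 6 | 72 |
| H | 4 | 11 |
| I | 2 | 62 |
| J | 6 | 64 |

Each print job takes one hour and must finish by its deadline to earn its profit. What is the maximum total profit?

376

Sort by profit descending; place each in the latest free slot ≤ its deadline.
By profit: D(d5,80), G(d6,72), J(d6,64), I(d2,62), C(d7,55), E(d5,22), B(d2,21), A(d6,20), F(d5,16), H(d4,11)
D→slot 5; G→slot 6; J→slot 4; I→slot 2; C→slot 7; E→slot 3; B→slot 1; A skipped; F skipped; H skipped.
Profit = 21 + 62 + 22 + 64 + 80 + 72 + 55 = 376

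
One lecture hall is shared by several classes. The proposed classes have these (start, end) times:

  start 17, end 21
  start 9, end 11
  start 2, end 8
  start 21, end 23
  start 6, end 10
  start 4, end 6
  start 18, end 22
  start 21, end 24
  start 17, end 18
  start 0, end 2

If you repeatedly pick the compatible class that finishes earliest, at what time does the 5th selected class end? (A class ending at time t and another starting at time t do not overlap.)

Greedy by earliest finish: after sorting by end time, pick each interval compatible with the last pick.
Sorted by end: (0,2)  (4,6)  (2,8)  (6,10)  (9,11)  (17,18)  (17,21)  (18,22)  (21,23)  (21,24)
take (0,2); take (4,6); skip (2,8); take (6,10); take (17,18); take (18,22); skip (21,24).
Selected: (0,2) (4,6) (6,10) (17,18) (18,22)

22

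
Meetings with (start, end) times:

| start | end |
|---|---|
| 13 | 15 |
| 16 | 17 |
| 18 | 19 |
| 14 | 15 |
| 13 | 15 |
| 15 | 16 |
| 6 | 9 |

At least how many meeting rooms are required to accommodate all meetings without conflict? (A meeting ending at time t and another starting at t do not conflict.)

Count concurrent intervals with a sweep; the peak is the room count.
Events (time:±→running): 6:+→1 9:-→0 13:+→1 13:+→2 14:+→3 … peak 3.

3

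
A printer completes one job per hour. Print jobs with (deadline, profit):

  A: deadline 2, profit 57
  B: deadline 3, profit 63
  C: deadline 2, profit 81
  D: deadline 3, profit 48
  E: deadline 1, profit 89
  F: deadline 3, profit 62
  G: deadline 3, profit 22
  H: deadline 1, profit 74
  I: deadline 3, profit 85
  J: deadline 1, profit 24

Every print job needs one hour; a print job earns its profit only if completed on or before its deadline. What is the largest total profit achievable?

Profit order: E=89 I=85 C=81 H=74 B=63 F=62 A=57 D=48 J=24 G=22
Assign: E→slot 1, I→slot 3, C→slot 2, H skipped, B skipped, F skipped, A skipped, D skipped, J skipped, G skipped.
Slots: [1:E] [2:C] [3:I]
Profit = 89 + 81 + 85 = 255

255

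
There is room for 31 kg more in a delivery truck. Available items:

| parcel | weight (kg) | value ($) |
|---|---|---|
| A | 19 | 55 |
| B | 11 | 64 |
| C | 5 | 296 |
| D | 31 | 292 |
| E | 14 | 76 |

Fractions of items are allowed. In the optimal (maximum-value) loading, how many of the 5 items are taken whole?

Order: C (296/5=59.20) > D (292/31=9.42) > B (64/11=5.82) > E (76/14=5.43) > A (55/19=2.89)
Fill: take C (5 @ 296) → take 26/31 of D → 244.90; 31/31 used.
1 item(s) taken whole; one partial (take 26/31 of D).

1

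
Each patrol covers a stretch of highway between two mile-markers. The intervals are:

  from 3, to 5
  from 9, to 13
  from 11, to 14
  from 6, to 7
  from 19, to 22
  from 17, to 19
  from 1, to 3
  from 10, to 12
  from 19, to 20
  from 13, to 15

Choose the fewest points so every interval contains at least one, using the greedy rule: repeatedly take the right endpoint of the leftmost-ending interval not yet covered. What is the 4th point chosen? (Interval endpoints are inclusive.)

Sort by right endpoint; whenever an interval is uncovered, place a point at its right end.
Sorted: [1,3] [3,5] [6,7] [10,12] [9,13] [11,14] [13,15] [17,19] [19,20] [19,22]
{[1,3],[3,5]} hit by 3; {[6,7]} hit by 7; {[10,12],[9,13],[11,14]} hit by 12; {[13,15]} hit by 15; {[17,19],[19,20],[19,22]} hit by 19.
Points: 3, 7, 12, 15, 19 (5 total).

15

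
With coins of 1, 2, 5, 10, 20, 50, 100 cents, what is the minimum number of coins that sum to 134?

5

Greedy: take as many of the largest coin as possible, then repeat with the remainder.
134 = 1×100 + 1×20 + 1×10 + 2×2
Total coins = 1 + 1 + 1 + 2 = 5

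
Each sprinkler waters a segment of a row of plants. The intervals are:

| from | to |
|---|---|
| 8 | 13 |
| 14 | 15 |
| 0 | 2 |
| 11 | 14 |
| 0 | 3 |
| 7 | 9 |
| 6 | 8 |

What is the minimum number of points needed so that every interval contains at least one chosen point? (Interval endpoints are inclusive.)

3

Sort by right endpoint; whenever an interval is uncovered, place a point at its right end.
Sorted: [0,2] [0,3] [6,8] [7,9] [8,13] [11,14] [14,15]
{[0,2],[0,3]} hit by 2; {[6,8],[7,9],[8,13]} hit by 8; {[11,14],[14,15]} hit by 14.
Points: 2, 8, 14 (3 total).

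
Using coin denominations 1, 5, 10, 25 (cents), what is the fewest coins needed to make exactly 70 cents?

4

70 − 2×25→20 − 2×10→0
Total coins = 2 + 2 = 4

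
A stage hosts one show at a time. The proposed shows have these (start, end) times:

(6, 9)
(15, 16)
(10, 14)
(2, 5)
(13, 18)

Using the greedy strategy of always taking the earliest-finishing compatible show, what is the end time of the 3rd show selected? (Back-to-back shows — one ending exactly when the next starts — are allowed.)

By end time: (2,5), (6,9), (10,14), (15,16), (13,18).
Pick (2,5); next start ≥ 5 → (6,9); next start ≥ 9 → (10,14); next start ≥ 14 → (15,16).
Selected: (2,5) (6,9) (10,14) (15,16)

14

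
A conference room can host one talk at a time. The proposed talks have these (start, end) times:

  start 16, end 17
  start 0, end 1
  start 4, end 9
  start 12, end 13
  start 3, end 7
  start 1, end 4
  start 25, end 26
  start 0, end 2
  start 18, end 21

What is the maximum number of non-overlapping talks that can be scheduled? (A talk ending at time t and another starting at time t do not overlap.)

Sort by end time and greedily take each interval whose start is ≥ the last chosen end.
By end time: (0,1), (0,2), (1,4), (3,7), (4,9), (12,13), (16,17), (18,21), (25,26).
Pick (0,1); next start ≥ 1 → (1,4); next start ≥ 4 → (4,9); next start ≥ 9 → (12,13); next start ≥ 13 → (16,17); next start ≥ 17 → (18,21); next start ≥ 21 → (25,26).
Selected 7 talks.

7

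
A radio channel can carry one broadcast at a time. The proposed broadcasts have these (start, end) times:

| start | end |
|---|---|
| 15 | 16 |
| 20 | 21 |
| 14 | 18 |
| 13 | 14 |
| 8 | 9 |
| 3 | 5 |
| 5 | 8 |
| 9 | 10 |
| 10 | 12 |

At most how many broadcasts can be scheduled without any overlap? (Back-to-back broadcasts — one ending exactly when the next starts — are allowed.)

8

Greedy by earliest finish: after sorting by end time, pick each interval compatible with the last pick.
By end time: (3,5), (5,8), (8,9), (9,10), (10,12), (13,14), (15,16), (14,18), (20,21).
Pick (3,5); next start ≥ 5 → (5,8); next start ≥ 8 → (8,9); next start ≥ 9 → (9,10); next start ≥ 10 → (10,12); next start ≥ 12 → (13,14); next start ≥ 14 → (15,16); next start ≥ 16 → (20,21).
Selected 8 broadcasts.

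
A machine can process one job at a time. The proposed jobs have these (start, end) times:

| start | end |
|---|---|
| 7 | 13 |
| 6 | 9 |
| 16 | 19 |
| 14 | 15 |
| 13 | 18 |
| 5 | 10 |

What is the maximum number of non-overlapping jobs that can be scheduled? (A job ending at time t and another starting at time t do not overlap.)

Sort by end time and greedily take each interval whose start is ≥ the last chosen end.
Sorted by end: (6,9)  (5,10)  (7,13)  (14,15)  (13,18)  (16,19)
take (6,9); skip (7,13); take (14,15); take (16,19).
Selected 3 jobs.

3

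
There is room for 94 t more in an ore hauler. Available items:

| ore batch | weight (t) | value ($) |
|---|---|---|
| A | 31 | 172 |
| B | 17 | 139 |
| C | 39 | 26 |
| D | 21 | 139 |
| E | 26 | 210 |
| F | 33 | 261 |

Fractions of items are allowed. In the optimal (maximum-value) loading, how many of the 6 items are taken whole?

3

Sort by value per unit weight and fill in that order.
Ratios (sorted): B 8.18, E 8.08, F 7.91, D 6.62, A 5.55, C 0.67
take B (17 @ 139); take E (26 @ 210); take F (33 @ 261); take 18/21 of D → 119.14. Capacity used 94/94.
3 item(s) taken whole; one partial (take 18/21 of D).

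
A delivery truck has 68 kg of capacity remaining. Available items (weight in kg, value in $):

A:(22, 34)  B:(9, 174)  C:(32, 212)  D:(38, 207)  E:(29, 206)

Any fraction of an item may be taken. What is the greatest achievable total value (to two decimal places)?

Sort by value per unit weight and fill in that order.
Order: B (174/9=19.33) > E (206/29=7.10) > C (212/32=6.62) > D (207/38=5.45) > A (34/22=1.55)
Fill: take B (9 @ 174) → take E (29 @ 206) → take 30/32 of C → 198.75; 68/68 used.
Total value = 578.75

578.75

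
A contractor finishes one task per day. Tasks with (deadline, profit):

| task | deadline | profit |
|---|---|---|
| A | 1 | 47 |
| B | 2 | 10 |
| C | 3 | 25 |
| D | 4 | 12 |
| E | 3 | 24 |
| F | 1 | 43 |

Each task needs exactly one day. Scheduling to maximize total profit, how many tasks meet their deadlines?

Take jobs in profit order; each goes to the latest open slot no later than its deadline.
Profit order: A=47 F=43 C=25 E=24 D=12 B=10
Assign: A→slot 1, F skipped, C→slot 3, E→slot 2, D→slot 4, B skipped.
Slots: [1:A] [2:E] [3:C] [4:D]
4 of 6 scheduled.

4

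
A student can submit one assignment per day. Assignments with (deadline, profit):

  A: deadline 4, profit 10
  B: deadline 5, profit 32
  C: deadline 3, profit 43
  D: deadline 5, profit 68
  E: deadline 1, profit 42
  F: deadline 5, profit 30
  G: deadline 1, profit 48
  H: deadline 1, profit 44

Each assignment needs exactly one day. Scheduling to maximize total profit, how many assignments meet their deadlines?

By profit: D(d5,68), G(d1,48), H(d1,44), C(d3,43), E(d1,42), B(d5,32), F(d5,30), A(d4,10)
D→slot 5; G→slot 1; H skipped; C→slot 3; E skipped; B→slot 4; F→slot 2; A skipped.
5 of 8 scheduled.

5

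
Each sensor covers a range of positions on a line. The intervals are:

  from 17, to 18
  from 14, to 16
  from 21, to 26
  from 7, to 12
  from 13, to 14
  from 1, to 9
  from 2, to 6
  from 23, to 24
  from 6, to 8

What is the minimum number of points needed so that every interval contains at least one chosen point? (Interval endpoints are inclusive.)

Process intervals by earliest right end; each time one isn't hit yet, stab at its right endpoint.
By right end: [2,6]  [6,8]  [1,9]  [7,12]  [13,14]  [14,16]  [17,18]  [23,24]  [21,26]
[2,6] uncovered → point at 6; [7,12] uncovered → point at 12; [13,14] uncovered → point at 14; [17,18] uncovered → point at 18; [23,24] uncovered → point at 24.
Points: 6, 12, 14, 18, 24 (5 total).

5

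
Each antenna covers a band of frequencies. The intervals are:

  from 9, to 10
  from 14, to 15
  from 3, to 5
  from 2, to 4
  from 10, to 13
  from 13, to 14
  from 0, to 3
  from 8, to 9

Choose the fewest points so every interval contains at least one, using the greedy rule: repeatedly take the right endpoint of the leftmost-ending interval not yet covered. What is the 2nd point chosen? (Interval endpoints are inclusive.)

Sort by right endpoint; whenever an interval is uncovered, place a point at its right end.
Sorted: [0,3] [2,4] [3,5] [8,9] [9,10] [10,13] [13,14] [14,15]
{[0,3],[2,4],[3,5]} hit by 3; {[8,9],[9,10]} hit by 9; {[10,13],[13,14]} hit by 13; {[14,15]} hit by 15.
Points: 3, 9, 13, 15 (4 total).

9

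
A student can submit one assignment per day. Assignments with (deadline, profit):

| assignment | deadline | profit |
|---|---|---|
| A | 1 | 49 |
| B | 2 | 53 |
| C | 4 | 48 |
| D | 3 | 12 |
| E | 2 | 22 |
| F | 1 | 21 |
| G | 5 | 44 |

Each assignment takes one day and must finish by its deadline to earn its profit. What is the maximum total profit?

206

By profit: B(d2,53), A(d1,49), C(d4,48), G(d5,44), E(d2,22), F(d1,21), D(d3,12)
B→slot 2; A→slot 1; C→slot 4; G→slot 5; E skipped; F skipped; D→slot 3.
Profit = 49 + 53 + 12 + 48 + 44 = 206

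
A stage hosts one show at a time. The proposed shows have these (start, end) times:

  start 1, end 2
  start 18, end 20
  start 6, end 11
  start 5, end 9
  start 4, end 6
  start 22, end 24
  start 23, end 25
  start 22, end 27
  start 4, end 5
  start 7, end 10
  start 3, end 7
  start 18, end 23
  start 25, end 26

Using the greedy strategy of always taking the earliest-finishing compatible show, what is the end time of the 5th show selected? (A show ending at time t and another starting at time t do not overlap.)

Order by finish time; keep every interval that doesn't clash with the previous kept one.
By end time: (1,2), (4,5), (4,6), (3,7), (5,9), (7,10), (6,11), (18,20), (18,23), (22,24), (23,25), (25,26), (22,27).
Pick (1,2); next start ≥ 2 → (4,5); next start ≥ 5 → (5,9); next start ≥ 9 → (18,20); next start ≥ 20 → (22,24); next start ≥ 24 → (25,26).
Selected: (1,2) (4,5) (5,9) (18,20) (22,24) (25,26)

24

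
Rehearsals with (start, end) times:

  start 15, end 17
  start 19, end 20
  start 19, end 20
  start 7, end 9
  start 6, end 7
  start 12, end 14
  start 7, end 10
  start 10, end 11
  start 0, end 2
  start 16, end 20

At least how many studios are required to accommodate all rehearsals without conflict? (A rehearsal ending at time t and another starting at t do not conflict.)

3

The answer is the maximum number of intervals overlapping at any instant.
starts: [0, 6, 7, 7, 10, 12, 15, 16, 19, 19]
ends:   [2, 7, 9, 10, 11, 14, 17, 20, 20, 20]
s0→1 e2→0 s6→1 e7→0 s7→1 s7→2 e9→1 e10→0 s10→1 e11→0 s12→1 e14→0 s15→1 s16→2 e17→1 s19→2 s19→3  — peak 3.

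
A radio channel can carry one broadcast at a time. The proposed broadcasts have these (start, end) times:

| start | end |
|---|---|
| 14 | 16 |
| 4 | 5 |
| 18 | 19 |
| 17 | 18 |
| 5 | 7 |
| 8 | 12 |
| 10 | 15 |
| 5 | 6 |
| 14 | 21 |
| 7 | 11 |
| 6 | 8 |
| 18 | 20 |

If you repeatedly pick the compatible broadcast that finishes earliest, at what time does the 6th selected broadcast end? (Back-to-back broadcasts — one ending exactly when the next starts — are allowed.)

Sorted by end: (4,5)  (5,6)  (5,7)  (6,8)  (7,11)  (8,12)  (10,15)  (14,16)  (17,18)  (18,19)  (18,20)  (14,21)
take (4,5); take (5,6); take (6,8); take (8,12); take (14,16); take (17,18); take (18,19); skip (18,20); skip (14,21).
Selected: (4,5) (5,6) (6,8) (8,12) (14,16) (17,18) (18,19)

18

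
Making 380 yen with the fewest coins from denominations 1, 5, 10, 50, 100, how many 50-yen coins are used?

Greedy: take as many of the largest coin as possible, then repeat with the remainder.
380 = 3×100 + 1×50 + 3×10
Count of 50: 1

1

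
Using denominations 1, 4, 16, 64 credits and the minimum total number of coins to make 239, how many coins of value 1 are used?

3

239 − 3×64→47 − 2×16→15 − 3×4→3 − 3×1→0
Count of 1: 3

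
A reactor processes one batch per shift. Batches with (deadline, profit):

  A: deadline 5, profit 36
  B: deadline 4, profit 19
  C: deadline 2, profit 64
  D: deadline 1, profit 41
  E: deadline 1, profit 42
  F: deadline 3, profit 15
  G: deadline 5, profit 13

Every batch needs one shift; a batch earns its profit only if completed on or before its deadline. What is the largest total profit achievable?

176

By profit: C(d2,64), E(d1,42), D(d1,41), A(d5,36), B(d4,19), F(d3,15), G(d5,13)
C→slot 2; E→slot 1; D skipped; A→slot 5; B→slot 4; F→slot 3; G skipped.
Profit = 42 + 64 + 15 + 19 + 36 = 176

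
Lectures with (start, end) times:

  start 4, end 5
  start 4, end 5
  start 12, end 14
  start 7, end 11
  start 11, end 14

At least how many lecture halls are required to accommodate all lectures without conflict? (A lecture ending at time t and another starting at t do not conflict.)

2

Events (time:±→running): 4:+→1 4:+→2 … peak 2.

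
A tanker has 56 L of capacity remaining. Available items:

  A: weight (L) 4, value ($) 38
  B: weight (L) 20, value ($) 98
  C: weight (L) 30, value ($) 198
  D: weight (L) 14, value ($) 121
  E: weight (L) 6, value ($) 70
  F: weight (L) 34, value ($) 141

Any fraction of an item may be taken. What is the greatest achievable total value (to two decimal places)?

Greedy by value/weight ratio, highest first.
Order: E (70/6=11.67) > A (38/4=9.50) > D (121/14=8.64) > C (198/30=6.60) > B (98/20=4.90) > F (141/34=4.15)
Fill: take E (6 @ 70) → take A (4 @ 38) → take D (14 @ 121) → take C (30 @ 198) → take 2/20 of B → 9.80; 56/56 used.
Total value = 436.80

436.80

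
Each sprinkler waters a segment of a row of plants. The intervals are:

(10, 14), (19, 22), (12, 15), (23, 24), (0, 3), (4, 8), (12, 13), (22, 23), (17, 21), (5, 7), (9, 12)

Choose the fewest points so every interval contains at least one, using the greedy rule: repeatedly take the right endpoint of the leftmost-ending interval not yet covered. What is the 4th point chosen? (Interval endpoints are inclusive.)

Process intervals by earliest right end; each time one isn't hit yet, stab at its right endpoint.
By right end: [0,3]  [5,7]  [4,8]  [9,12]  [12,13]  [10,14]  [12,15]  [17,21]  [19,22]  [22,23]  [23,24]
[0,3] uncovered → point at 3; [5,7] uncovered → point at 7; [9,12] uncovered → point at 12; [17,21] uncovered → point at 21; [22,23] uncovered → point at 23.
Points: 3, 7, 12, 21, 23 (5 total).

21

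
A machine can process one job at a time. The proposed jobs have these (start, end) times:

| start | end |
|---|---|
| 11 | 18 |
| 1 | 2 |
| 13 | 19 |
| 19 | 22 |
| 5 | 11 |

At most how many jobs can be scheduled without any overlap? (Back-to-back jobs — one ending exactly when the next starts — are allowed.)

4

By end time: (1,2), (5,11), (11,18), (13,19), (19,22).
Pick (1,2); next start ≥ 2 → (5,11); next start ≥ 11 → (11,18); next start ≥ 18 → (19,22).
Selected 4 jobs.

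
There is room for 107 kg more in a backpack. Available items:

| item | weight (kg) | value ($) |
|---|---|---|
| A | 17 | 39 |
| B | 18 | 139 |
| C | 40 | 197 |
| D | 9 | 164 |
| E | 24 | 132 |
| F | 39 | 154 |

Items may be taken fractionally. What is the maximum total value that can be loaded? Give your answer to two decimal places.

Greedy by value/weight ratio, highest first.
Ratios (sorted): D 18.22, B 7.72, E 5.50, C 4.92, F 3.95, A 2.29
take D (9 @ 164); take B (18 @ 139); take E (24 @ 132); take C (40 @ 197); take 16/39 of F → 63.18. Capacity used 107/107.
Total value = 695.18

695.18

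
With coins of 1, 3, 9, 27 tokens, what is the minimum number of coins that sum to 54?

54 − 2×27→0
Total coins = 2 = 2

2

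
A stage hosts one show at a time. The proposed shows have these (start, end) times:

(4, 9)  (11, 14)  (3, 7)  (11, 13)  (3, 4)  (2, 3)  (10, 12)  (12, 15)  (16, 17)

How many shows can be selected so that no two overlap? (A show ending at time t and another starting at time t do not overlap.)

6

By end time: (2,3), (3,4), (3,7), (4,9), (10,12), (11,13), (11,14), (12,15), (16,17).
Pick (2,3); next start ≥ 3 → (3,4); next start ≥ 4 → (4,9); next start ≥ 9 → (10,12); next start ≥ 12 → (12,15); next start ≥ 15 → (16,17).
Selected 6 shows.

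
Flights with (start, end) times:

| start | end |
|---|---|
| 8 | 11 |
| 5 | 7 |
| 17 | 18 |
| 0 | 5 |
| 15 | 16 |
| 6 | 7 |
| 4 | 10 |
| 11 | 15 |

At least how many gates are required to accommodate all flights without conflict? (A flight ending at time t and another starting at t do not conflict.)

3

starts: [0, 4, 5, 6, 8, 11, 15, 17]
ends:   [5, 7, 7, 10, 11, 15, 16, 18]
s0→1 s4→2 e5→1 s5→2 s6→3  — peak 3.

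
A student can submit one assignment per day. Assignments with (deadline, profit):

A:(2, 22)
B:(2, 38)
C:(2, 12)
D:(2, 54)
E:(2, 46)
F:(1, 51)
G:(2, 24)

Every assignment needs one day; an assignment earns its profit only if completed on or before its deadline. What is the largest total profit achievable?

105

Sort by profit descending; place each in the latest free slot ≤ its deadline.
By profit: D(d2,54), F(d1,51), E(d2,46), B(d2,38), G(d2,24), A(d2,22), C(d2,12)
D→slot 2; F→slot 1; E skipped; B skipped; G skipped; A skipped; C skipped.
Profit = 51 + 54 = 105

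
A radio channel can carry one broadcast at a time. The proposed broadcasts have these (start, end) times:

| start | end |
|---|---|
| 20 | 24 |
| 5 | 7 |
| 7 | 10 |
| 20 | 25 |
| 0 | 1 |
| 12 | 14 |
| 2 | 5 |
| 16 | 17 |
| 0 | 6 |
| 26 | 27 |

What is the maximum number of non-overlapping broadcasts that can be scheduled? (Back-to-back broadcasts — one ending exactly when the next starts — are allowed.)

By end time: (0,1), (2,5), (0,6), (5,7), (7,10), (12,14), (16,17), (20,24), (20,25), (26,27).
Pick (0,1); next start ≥ 1 → (2,5); next start ≥ 5 → (5,7); next start ≥ 7 → (7,10); next start ≥ 10 → (12,14); next start ≥ 14 → (16,17); next start ≥ 17 → (20,24); next start ≥ 24 → (26,27).
Selected 8 broadcasts.

8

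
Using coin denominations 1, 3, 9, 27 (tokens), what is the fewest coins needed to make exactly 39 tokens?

39 = 1×27 + 1×9 + 1×3
Total coins = 1 + 1 + 1 = 3

3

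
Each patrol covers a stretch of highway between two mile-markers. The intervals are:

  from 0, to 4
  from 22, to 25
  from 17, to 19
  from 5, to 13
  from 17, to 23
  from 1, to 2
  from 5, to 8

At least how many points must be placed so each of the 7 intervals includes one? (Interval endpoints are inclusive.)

4

Process intervals by earliest right end; each time one isn't hit yet, stab at its right endpoint.
Sorted: [1,2] [0,4] [5,8] [5,13] [17,19] [17,23] [22,25]
{[1,2],[0,4]} hit by 2; {[5,8],[5,13]} hit by 8; {[17,19],[17,23]} hit by 19; {[22,25]} hit by 25.
Points: 2, 8, 19, 25 (4 total).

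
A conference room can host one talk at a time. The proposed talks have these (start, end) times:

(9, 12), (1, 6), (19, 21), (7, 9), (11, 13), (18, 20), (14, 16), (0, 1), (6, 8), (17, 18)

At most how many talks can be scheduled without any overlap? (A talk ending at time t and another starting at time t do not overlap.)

Order by finish time; keep every interval that doesn't clash with the previous kept one.
Sorted by end: (0,1)  (1,6)  (6,8)  (7,9)  (9,12)  (11,13)  (14,16)  (17,18)  (18,20)  (19,21)
take (0,1); take (1,6); take (6,8); take (9,12); take (14,16); take (17,18); take (18,20).
Selected 7 talks.

7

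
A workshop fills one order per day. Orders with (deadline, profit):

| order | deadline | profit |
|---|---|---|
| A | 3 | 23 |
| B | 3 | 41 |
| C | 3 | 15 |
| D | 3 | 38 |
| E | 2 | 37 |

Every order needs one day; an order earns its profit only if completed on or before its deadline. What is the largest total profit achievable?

Sort by profit descending; place each in the latest free slot ≤ its deadline.
By profit: B(d3,41), D(d3,38), E(d2,37), A(d3,23), C(d3,15)
B→slot 3; D→slot 2; E→slot 1; A skipped; C skipped.
Profit = 37 + 38 + 41 = 116

116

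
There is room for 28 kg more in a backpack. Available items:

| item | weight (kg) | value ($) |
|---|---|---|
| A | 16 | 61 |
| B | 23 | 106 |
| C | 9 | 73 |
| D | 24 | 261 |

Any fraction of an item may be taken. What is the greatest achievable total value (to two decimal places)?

Order: D (261/24=10.88) > C (73/9=8.11) > B (106/23=4.61) > A (61/16=3.81)
Fill: take D (24 @ 261) → take 4/9 of C → 32.44; 28/28 used.
Total value = 293.44

293.44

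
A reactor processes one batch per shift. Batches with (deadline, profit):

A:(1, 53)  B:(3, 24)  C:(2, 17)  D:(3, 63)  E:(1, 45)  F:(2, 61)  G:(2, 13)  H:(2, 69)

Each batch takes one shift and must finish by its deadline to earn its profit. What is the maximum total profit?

Take jobs in profit order; each goes to the latest open slot no later than its deadline.
Profit order: H=69 D=63 F=61 A=53 E=45 B=24 C=17 G=13
Assign: H→slot 2, D→slot 3, F→slot 1, A skipped, E skipped, B skipped, C skipped, G skipped.
Slots: [1:F] [2:H] [3:D]
Profit = 61 + 69 + 63 = 193

193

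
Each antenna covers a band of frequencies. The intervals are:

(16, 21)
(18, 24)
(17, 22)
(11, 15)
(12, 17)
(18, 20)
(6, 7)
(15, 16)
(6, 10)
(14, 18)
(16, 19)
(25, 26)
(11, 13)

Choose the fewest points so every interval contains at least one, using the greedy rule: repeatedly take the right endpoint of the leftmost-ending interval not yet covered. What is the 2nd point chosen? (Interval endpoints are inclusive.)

13

Sort by right endpoint; whenever an interval is uncovered, place a point at its right end.
By right end: [6,7]  [6,10]  [11,13]  [11,15]  [15,16]  [12,17]  [14,18]  [16,19]  [18,20]  [16,21]  [17,22]  [18,24]  [25,26]
[6,7] uncovered → point at 7; [11,13] uncovered → point at 13; [15,16] uncovered → point at 16; [18,20] uncovered → point at 20; [25,26] uncovered → point at 26.
Points: 7, 13, 16, 20, 26 (5 total).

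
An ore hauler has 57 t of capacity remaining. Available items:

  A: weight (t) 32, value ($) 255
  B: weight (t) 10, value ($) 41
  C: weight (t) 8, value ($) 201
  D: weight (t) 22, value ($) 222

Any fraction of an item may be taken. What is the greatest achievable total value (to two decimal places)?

Sort by value per unit weight and fill in that order.
Order: C (201/8=25.12) > D (222/22=10.09) > A (255/32=7.97) > B (41/10=4.10)
Fill: take C (8 @ 201) → take D (22 @ 222) → take 27/32 of A → 215.16; 57/57 used.
Total value = 638.16

638.16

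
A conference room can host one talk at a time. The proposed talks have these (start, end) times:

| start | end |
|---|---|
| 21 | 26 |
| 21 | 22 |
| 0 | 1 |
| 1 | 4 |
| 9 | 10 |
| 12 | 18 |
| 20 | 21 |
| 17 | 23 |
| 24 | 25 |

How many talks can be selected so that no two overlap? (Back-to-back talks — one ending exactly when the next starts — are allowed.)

7

Sorted by end: (0,1)  (1,4)  (9,10)  (12,18)  (20,21)  (21,22)  (17,23)  (24,25)  (21,26)
take (0,1); take (1,4); take (9,10); take (12,18); take (20,21); take (21,22); skip (17,23); take (24,25).
Selected 7 talks.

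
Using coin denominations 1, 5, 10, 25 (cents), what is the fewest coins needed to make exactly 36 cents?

36 − 1×25→11 − 1×10→1 − 1×1→0
Total coins = 1 + 1 + 1 = 3

3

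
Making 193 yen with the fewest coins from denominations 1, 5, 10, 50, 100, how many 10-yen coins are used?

4

Greedy: take as many of the largest coin as possible, then repeat with the remainder.
193 − 1×100→93 − 1×50→43 − 4×10→3 − 3×1→0
Count of 10: 4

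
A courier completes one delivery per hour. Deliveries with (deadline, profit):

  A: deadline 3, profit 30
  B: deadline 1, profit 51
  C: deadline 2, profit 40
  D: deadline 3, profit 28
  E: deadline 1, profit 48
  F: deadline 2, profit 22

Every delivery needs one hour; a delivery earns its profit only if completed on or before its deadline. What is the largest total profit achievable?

Profit order: B=51 E=48 C=40 A=30 D=28 F=22
Assign: B→slot 1, E skipped, C→slot 2, A→slot 3, D skipped, F skipped.
Slots: [1:B] [2:C] [3:A]
Profit = 51 + 40 + 30 = 121

121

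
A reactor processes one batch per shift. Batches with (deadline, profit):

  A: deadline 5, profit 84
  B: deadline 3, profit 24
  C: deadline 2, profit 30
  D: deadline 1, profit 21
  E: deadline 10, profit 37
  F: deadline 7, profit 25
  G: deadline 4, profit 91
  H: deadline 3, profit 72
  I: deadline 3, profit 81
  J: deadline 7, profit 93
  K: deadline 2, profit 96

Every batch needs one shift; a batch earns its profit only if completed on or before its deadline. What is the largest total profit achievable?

By profit: K(d2,96), J(d7,93), G(d4,91), A(d5,84), I(d3,81), H(d3,72), E(d10,37), C(d2,30), F(d7,25), B(d3,24), D(d1,21)
K→slot 2; J→slot 7; G→slot 4; A→slot 5; I→slot 3; H→slot 1; E→slot 10; C skipped; F→slot 6; B skipped; D skipped.
Profit = 72 + 96 + 81 + 91 + 84 + 25 + 93 + 37 = 579

579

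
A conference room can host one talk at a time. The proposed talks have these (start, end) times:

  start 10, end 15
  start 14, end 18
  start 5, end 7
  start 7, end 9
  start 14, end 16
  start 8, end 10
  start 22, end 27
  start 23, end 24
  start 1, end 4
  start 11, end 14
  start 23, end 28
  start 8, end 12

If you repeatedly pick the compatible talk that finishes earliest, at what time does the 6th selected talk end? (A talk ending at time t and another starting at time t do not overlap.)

By end time: (1,4), (5,7), (7,9), (8,10), (8,12), (11,14), (10,15), (14,16), (14,18), (23,24), (22,27), (23,28).
Pick (1,4); next start ≥ 4 → (5,7); next start ≥ 7 → (7,9); next start ≥ 9 → (11,14); next start ≥ 14 → (14,16); next start ≥ 16 → (23,24).
Selected: (1,4) (5,7) (7,9) (11,14) (14,16) (23,24)

24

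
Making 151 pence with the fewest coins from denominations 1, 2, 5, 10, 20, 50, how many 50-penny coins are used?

Greedy: take as many of the largest coin as possible, then repeat with the remainder.
151 = 3×50 + 1×1
Count of 50: 3

3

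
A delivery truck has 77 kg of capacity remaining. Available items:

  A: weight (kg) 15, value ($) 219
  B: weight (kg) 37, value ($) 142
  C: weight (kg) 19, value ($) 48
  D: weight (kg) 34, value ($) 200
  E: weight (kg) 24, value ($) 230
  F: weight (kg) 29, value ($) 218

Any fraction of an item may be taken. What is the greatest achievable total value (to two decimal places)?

719.94

Greedy by value/weight ratio, highest first.
Order: A (219/15=14.60) > E (230/24=9.58) > F (218/29=7.52) > D (200/34=5.88) > B (142/37=3.84) > C (48/19=2.53)
Fill: take A (15 @ 219) → take E (24 @ 230) → take F (29 @ 218) → take 9/34 of D → 52.94; 77/77 used.
Total value = 719.94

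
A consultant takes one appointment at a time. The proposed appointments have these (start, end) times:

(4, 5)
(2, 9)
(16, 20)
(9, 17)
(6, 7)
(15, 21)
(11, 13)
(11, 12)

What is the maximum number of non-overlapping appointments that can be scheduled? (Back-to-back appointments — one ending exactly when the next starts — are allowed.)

4

Order by finish time; keep every interval that doesn't clash with the previous kept one.
Sorted by end: (4,5)  (6,7)  (2,9)  (11,12)  (11,13)  (9,17)  (16,20)  (15,21)
take (4,5); take (6,7); take (11,12); take (16,20); skip (15,21).
Selected 4 appointments.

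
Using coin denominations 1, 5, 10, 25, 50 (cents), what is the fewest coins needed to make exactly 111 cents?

4

Use the largest denomination that fits, subtract, and repeat.
111 = 2×50 + 1×10 + 1×1
Total coins = 2 + 1 + 1 = 4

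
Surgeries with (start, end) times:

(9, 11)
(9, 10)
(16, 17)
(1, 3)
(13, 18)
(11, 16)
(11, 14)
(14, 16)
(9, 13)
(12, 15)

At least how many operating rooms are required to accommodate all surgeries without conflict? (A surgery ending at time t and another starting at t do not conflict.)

starts: [1, 9, 9, 9, 11, 11, 12, 13, 14, 16]
ends:   [3, 10, 11, 13, 14, 15, 16, 16, 17, 18]
s1→1 e3→0 s9→1 s9→2 s9→3 e10→2 e11→1 s11→2 s11→3 s12→4  — peak 4.

4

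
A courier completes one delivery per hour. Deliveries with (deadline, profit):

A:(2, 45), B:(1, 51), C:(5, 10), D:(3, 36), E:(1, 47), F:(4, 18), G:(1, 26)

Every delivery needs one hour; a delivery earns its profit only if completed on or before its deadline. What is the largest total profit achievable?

Take jobs in profit order; each goes to the latest open slot no later than its deadline.
By profit: B(d1,51), E(d1,47), A(d2,45), D(d3,36), G(d1,26), F(d4,18), C(d5,10)
B→slot 1; E skipped; A→slot 2; D→slot 3; G skipped; F→slot 4; C→slot 5.
Profit = 51 + 45 + 36 + 18 + 10 = 160

160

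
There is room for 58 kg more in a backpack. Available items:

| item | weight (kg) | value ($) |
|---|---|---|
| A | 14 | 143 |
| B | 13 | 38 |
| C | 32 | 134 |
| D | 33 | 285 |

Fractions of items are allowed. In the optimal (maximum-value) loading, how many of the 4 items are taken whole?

2

Greedy by value/weight ratio, highest first.
Ratios (sorted): A 10.21, D 8.64, C 4.19, B 2.92
take A (14 @ 143); take D (33 @ 285); take 11/32 of C → 46.06. Capacity used 58/58.
2 item(s) taken whole; one partial (take 11/32 of C).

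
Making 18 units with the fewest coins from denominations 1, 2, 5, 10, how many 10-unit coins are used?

Use the largest denomination that fits, subtract, and repeat.
18 − 1×10→8 − 1×5→3 − 1×2→1 − 1×1→0
Count of 10: 1

1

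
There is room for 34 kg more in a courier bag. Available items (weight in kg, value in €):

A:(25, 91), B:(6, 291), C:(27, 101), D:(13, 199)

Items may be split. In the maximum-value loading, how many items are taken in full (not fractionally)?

2

Ratios (sorted): B 48.50, D 15.31, C 3.74, A 3.64
take B (6 @ 291); take D (13 @ 199); take 15/27 of C → 56.11. Capacity used 34/34.
2 item(s) taken whole; one partial (take 15/27 of C).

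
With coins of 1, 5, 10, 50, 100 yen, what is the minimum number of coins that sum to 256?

256 − 2×100→56 − 1×50→6 − 1×5→1 − 1×1→0
Total coins = 2 + 1 + 1 + 1 = 5

5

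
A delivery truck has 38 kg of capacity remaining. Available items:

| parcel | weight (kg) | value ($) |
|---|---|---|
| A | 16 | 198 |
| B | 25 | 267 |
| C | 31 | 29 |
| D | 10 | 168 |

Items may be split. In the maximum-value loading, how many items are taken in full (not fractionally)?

2

Greedy by value/weight ratio, highest first.
Order: D (168/10=16.80) > A (198/16=12.38) > B (267/25=10.68) > C (29/31=0.94)
Fill: take D (10 @ 168) → take A (16 @ 198) → take 12/25 of B → 128.16; 38/38 used.
2 item(s) taken whole; one partial (take 12/25 of B).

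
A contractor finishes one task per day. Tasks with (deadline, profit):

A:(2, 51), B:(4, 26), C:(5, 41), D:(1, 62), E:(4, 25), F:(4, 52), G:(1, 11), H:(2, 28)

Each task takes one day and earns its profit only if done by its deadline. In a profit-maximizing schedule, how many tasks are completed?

By profit: D(d1,62), F(d4,52), A(d2,51), C(d5,41), H(d2,28), B(d4,26), E(d4,25), G(d1,11)
D→slot 1; F→slot 4; A→slot 2; C→slot 5; H skipped; B→slot 3; E skipped; G skipped.
5 of 8 scheduled.

5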